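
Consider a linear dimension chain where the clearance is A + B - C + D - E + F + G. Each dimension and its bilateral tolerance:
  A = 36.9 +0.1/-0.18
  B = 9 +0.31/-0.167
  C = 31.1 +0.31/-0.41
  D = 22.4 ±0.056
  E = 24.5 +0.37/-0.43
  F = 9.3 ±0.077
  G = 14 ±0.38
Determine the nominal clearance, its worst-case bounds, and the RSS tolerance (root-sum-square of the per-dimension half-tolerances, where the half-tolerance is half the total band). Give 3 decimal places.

nominal=36.000 wc=[34.460,37.763] rss=0.721

Stack each dimension's contribution:
  +A: nom +36.900 → Σnom=36.900; wc +0.100/-0.180 → slack +0.100/-0.180; half-tol=0.140, Σhalf²=0.019600
  +B: nom +9.000 → Σnom=45.900; wc +0.310/-0.167 → slack +0.410/-0.347; half-tol=0.238, Σhalf²=0.076482
  -C: nom -31.100 → Σnom=14.800; wc +0.410/-0.310 → slack +0.820/-0.657; half-tol=0.360, Σhalf²=0.206082
  +D: nom +22.400 → Σnom=37.200; wc +0.056/-0.056 → slack +0.876/-0.713; half-tol=0.056, Σhalf²=0.209218
  -E: nom -24.500 → Σnom=12.700; wc +0.430/-0.370 → slack +1.306/-1.083; half-tol=0.400, Σhalf²=0.369218
  +F: nom +9.300 → Σnom=22.000; wc +0.077/-0.077 → slack +1.383/-1.160; half-tol=0.077, Σhalf²=0.375147
  +G: nom +14.000 → Σnom=36.000; wc +0.380/-0.380 → slack +1.763/-1.540; half-tol=0.380, Σhalf²=0.519547
Nominal = 36.000. Worst-case = [36.000 - 1.540, 36.000 + 1.763] = [34.460, 37.763]. RSS = √0.519547 = 0.721.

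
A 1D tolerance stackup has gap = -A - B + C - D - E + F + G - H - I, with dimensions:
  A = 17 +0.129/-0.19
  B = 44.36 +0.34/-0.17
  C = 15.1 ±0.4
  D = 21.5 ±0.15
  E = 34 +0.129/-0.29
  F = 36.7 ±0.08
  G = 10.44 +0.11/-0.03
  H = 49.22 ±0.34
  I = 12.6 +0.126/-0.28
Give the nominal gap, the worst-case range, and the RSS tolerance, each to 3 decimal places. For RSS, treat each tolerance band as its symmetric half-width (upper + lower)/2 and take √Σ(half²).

nominal=-116.440 wc=[-118.164,-114.430] rss=0.696

Stack each dimension's contribution:
  -A: nom -17.000 → Σnom=-17.000; wc +0.190/-0.129 → slack +0.190/-0.129; half-tol=0.160, Σhalf²=0.025440
  -B: nom -44.360 → Σnom=-61.360; wc +0.170/-0.340 → slack +0.360/-0.469; half-tol=0.255, Σhalf²=0.090465
  +C: nom +15.100 → Σnom=-46.260; wc +0.400/-0.400 → slack +0.760/-0.869; half-tol=0.400, Σhalf²=0.250465
  -D: nom -21.500 → Σnom=-67.760; wc +0.150/-0.150 → slack +0.910/-1.019; half-tol=0.150, Σhalf²=0.272965
  -E: nom -34.000 → Σnom=-101.760; wc +0.290/-0.129 → slack +1.200/-1.148; half-tol=0.209, Σhalf²=0.316856
  +F: nom +36.700 → Σnom=-65.060; wc +0.080/-0.080 → slack +1.280/-1.228; half-tol=0.080, Σhalf²=0.323256
  +G: nom +10.440 → Σnom=-54.620; wc +0.110/-0.030 → slack +1.390/-1.258; half-tol=0.070, Σhalf²=0.328156
  -H: nom -49.220 → Σnom=-103.840; wc +0.340/-0.340 → slack +1.730/-1.598; half-tol=0.340, Σhalf²=0.443756
  -I: nom -12.600 → Σnom=-116.440; wc +0.280/-0.126 → slack +2.010/-1.724; half-tol=0.203, Σhalf²=0.484965
Nominal = -116.440. Worst-case = [-116.440 - 1.724, -116.440 + 2.010] = [-118.164, -114.430]. RSS = √0.484965 = 0.696.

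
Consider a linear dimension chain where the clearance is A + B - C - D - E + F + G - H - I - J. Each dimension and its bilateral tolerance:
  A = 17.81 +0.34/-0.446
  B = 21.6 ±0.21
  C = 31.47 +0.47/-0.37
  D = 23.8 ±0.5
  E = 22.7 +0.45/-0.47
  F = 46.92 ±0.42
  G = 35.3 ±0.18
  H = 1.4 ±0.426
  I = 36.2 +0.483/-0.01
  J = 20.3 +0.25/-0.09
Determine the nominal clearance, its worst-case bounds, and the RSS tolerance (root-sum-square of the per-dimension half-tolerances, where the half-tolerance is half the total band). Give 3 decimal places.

nominal=-14.240 wc=[-18.075,-11.224] rss=1.147

Stack each dimension's contribution:
  +A: nom +17.810 → Σnom=17.810; wc +0.340/-0.446 → slack +0.340/-0.446; half-tol=0.393, Σhalf²=0.154449
  +B: nom +21.600 → Σnom=39.410; wc +0.210/-0.210 → slack +0.550/-0.656; half-tol=0.210, Σhalf²=0.198549
  -C: nom -31.470 → Σnom=7.940; wc +0.370/-0.470 → slack +0.920/-1.126; half-tol=0.420, Σhalf²=0.374949
  -D: nom -23.800 → Σnom=-15.860; wc +0.500/-0.500 → slack +1.420/-1.626; half-tol=0.500, Σhalf²=0.624949
  -E: nom -22.700 → Σnom=-38.560; wc +0.470/-0.450 → slack +1.890/-2.076; half-tol=0.460, Σhalf²=0.836549
  +F: nom +46.920 → Σnom=8.360; wc +0.420/-0.420 → slack +2.310/-2.496; half-tol=0.420, Σhalf²=1.012949
  +G: nom +35.300 → Σnom=43.660; wc +0.180/-0.180 → slack +2.490/-2.676; half-tol=0.180, Σhalf²=1.045349
  -H: nom -1.400 → Σnom=42.260; wc +0.426/-0.426 → slack +2.916/-3.102; half-tol=0.426, Σhalf²=1.226825
  -I: nom -36.200 → Σnom=6.060; wc +0.010/-0.483 → slack +2.926/-3.585; half-tol=0.246, Σhalf²=1.287587
  -J: nom -20.300 → Σnom=-14.240; wc +0.090/-0.250 → slack +3.016/-3.835; half-tol=0.170, Σhalf²=1.316487
Nominal = -14.240. Worst-case = [-14.240 - 3.835, -14.240 + 3.016] = [-18.075, -11.224]. RSS = √1.316487 = 1.147.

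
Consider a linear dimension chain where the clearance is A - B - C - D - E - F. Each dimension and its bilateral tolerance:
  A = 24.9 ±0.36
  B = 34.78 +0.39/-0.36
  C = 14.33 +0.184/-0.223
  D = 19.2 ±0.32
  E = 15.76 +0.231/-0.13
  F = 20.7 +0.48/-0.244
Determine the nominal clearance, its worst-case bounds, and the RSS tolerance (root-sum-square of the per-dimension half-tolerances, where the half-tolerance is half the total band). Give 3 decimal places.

nominal=-79.870 wc=[-81.835,-78.233] rss=0.760

Stack each dimension's contribution:
  +A: nom +24.900 → Σnom=24.900; wc +0.360/-0.360 → slack +0.360/-0.360; half-tol=0.360, Σhalf²=0.129600
  -B: nom -34.780 → Σnom=-9.880; wc +0.360/-0.390 → slack +0.720/-0.750; half-tol=0.375, Σhalf²=0.270225
  -C: nom -14.330 → Σnom=-24.210; wc +0.223/-0.184 → slack +0.943/-0.934; half-tol=0.204, Σhalf²=0.311637
  -D: nom -19.200 → Σnom=-43.410; wc +0.320/-0.320 → slack +1.263/-1.254; half-tol=0.320, Σhalf²=0.414037
  -E: nom -15.760 → Σnom=-59.170; wc +0.130/-0.231 → slack +1.393/-1.485; half-tol=0.180, Σhalf²=0.446617
  -F: nom -20.700 → Σnom=-79.870; wc +0.244/-0.480 → slack +1.637/-1.965; half-tol=0.362, Σhalf²=0.577661
Nominal = -79.870. Worst-case = [-79.870 - 1.965, -79.870 + 1.637] = [-81.835, -78.233]. RSS = √0.577661 = 0.760.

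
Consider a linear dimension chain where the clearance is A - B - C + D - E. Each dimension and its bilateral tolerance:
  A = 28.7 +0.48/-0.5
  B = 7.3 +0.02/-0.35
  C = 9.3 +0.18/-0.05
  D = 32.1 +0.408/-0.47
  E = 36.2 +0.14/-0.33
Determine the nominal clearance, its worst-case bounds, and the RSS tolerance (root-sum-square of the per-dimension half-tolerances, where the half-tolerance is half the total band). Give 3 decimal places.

Stack each dimension's contribution:
  +A: nom +28.700 → Σnom=28.700; wc +0.480/-0.500 → slack +0.480/-0.500; half-tol=0.490, Σhalf²=0.240100
  -B: nom -7.300 → Σnom=21.400; wc +0.350/-0.020 → slack +0.830/-0.520; half-tol=0.185, Σhalf²=0.274325
  -C: nom -9.300 → Σnom=12.100; wc +0.050/-0.180 → slack +0.880/-0.700; half-tol=0.115, Σhalf²=0.287550
  +D: nom +32.100 → Σnom=44.200; wc +0.408/-0.470 → slack +1.288/-1.170; half-tol=0.439, Σhalf²=0.480271
  -E: nom -36.200 → Σnom=8.000; wc +0.330/-0.140 → slack +1.618/-1.310; half-tol=0.235, Σhalf²=0.535496
Nominal = 8.000. Worst-case = [8.000 - 1.310, 8.000 + 1.618] = [6.690, 9.618]. RSS = √0.535496 = 0.732.

nominal=8.000 wc=[6.690,9.618] rss=0.732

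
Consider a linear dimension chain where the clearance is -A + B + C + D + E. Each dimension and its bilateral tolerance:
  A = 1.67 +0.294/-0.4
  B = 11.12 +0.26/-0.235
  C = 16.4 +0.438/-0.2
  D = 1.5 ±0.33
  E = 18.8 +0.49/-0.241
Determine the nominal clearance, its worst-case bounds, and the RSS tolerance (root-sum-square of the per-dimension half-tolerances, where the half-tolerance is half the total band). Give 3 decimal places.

Stack each dimension's contribution:
  -A: nom -1.670 → Σnom=-1.670; wc +0.400/-0.294 → slack +0.400/-0.294; half-tol=0.347, Σhalf²=0.120409
  +B: nom +11.120 → Σnom=9.450; wc +0.260/-0.235 → slack +0.660/-0.529; half-tol=0.247, Σhalf²=0.181665
  +C: nom +16.400 → Σnom=25.850; wc +0.438/-0.200 → slack +1.098/-0.729; half-tol=0.319, Σhalf²=0.283426
  +D: nom +1.500 → Σnom=27.350; wc +0.330/-0.330 → slack +1.428/-1.059; half-tol=0.330, Σhalf²=0.392326
  +E: nom +18.800 → Σnom=46.150; wc +0.490/-0.241 → slack +1.918/-1.300; half-tol=0.365, Σhalf²=0.525917
Nominal = 46.150. Worst-case = [46.150 - 1.300, 46.150 + 1.918] = [44.850, 48.068]. RSS = √0.525917 = 0.725.

nominal=46.150 wc=[44.850,48.068] rss=0.725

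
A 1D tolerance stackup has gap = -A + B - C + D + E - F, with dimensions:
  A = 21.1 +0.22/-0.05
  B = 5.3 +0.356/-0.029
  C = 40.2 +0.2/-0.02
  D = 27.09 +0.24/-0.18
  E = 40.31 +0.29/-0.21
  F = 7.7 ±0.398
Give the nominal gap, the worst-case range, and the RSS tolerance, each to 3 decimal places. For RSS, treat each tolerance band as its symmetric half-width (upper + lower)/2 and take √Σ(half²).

nominal=3.700 wc=[2.463,5.054] rss=0.577

Stack each dimension's contribution:
  -A: nom -21.100 → Σnom=-21.100; wc +0.050/-0.220 → slack +0.050/-0.220; half-tol=0.135, Σhalf²=0.018225
  +B: nom +5.300 → Σnom=-15.800; wc +0.356/-0.029 → slack +0.406/-0.249; half-tol=0.193, Σhalf²=0.055281
  -C: nom -40.200 → Σnom=-56.000; wc +0.020/-0.200 → slack +0.426/-0.449; half-tol=0.110, Σhalf²=0.067381
  +D: nom +27.090 → Σnom=-28.910; wc +0.240/-0.180 → slack +0.666/-0.629; half-tol=0.210, Σhalf²=0.111481
  +E: nom +40.310 → Σnom=11.400; wc +0.290/-0.210 → slack +0.956/-0.839; half-tol=0.250, Σhalf²=0.173981
  -F: nom -7.700 → Σnom=3.700; wc +0.398/-0.398 → slack +1.354/-1.237; half-tol=0.398, Σhalf²=0.332385
Nominal = 3.700. Worst-case = [3.700 - 1.237, 3.700 + 1.354] = [2.463, 5.054]. RSS = √0.332385 = 0.577.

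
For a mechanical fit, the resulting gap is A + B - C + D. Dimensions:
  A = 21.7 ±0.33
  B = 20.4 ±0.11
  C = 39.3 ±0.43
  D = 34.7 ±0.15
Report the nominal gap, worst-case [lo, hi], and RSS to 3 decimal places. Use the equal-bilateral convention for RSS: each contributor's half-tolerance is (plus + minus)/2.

nominal=37.500 wc=[36.480,38.520] rss=0.573

Stack each dimension's contribution:
  +A: nom +21.700 → Σnom=21.700; wc +0.330/-0.330 → slack +0.330/-0.330; half-tol=0.330, Σhalf²=0.108900
  +B: nom +20.400 → Σnom=42.100; wc +0.110/-0.110 → slack +0.440/-0.440; half-tol=0.110, Σhalf²=0.121000
  -C: nom -39.300 → Σnom=2.800; wc +0.430/-0.430 → slack +0.870/-0.870; half-tol=0.430, Σhalf²=0.305900
  +D: nom +34.700 → Σnom=37.500; wc +0.150/-0.150 → slack +1.020/-1.020; half-tol=0.150, Σhalf²=0.328400
Nominal = 37.500. Worst-case = [37.500 - 1.020, 37.500 + 1.020] = [36.480, 38.520]. RSS = √0.328400 = 0.573.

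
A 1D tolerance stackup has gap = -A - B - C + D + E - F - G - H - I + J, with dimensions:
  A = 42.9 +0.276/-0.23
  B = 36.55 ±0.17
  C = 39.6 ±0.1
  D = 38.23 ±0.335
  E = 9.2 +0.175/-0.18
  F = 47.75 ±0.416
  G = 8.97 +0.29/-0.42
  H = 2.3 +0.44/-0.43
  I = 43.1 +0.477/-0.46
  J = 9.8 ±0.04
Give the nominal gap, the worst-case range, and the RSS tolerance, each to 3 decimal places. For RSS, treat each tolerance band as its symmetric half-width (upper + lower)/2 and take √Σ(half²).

Stack each dimension's contribution:
  -A: nom -42.900 → Σnom=-42.900; wc +0.230/-0.276 → slack +0.230/-0.276; half-tol=0.253, Σhalf²=0.064009
  -B: nom -36.550 → Σnom=-79.450; wc +0.170/-0.170 → slack +0.400/-0.446; half-tol=0.170, Σhalf²=0.092909
  -C: nom -39.600 → Σnom=-119.050; wc +0.100/-0.100 → slack +0.500/-0.546; half-tol=0.100, Σhalf²=0.102909
  +D: nom +38.230 → Σnom=-80.820; wc +0.335/-0.335 → slack +0.835/-0.881; half-tol=0.335, Σhalf²=0.215134
  +E: nom +9.200 → Σnom=-71.620; wc +0.175/-0.180 → slack +1.010/-1.061; half-tol=0.177, Σhalf²=0.246640
  -F: nom -47.750 → Σnom=-119.370; wc +0.416/-0.416 → slack +1.426/-1.477; half-tol=0.416, Σhalf²=0.419696
  -G: nom -8.970 → Σnom=-128.340; wc +0.420/-0.290 → slack +1.846/-1.767; half-tol=0.355, Σhalf²=0.545721
  -H: nom -2.300 → Σnom=-130.640; wc +0.430/-0.440 → slack +2.276/-2.207; half-tol=0.435, Σhalf²=0.734946
  -I: nom -43.100 → Σnom=-173.740; wc +0.460/-0.477 → slack +2.736/-2.684; half-tol=0.469, Σhalf²=0.954438
  +J: nom +9.800 → Σnom=-163.940; wc +0.040/-0.040 → slack +2.776/-2.724; half-tol=0.040, Σhalf²=0.956039
Nominal = -163.940. Worst-case = [-163.940 - 2.724, -163.940 + 2.776] = [-166.664, -161.164]. RSS = √0.956039 = 0.978.

nominal=-163.940 wc=[-166.664,-161.164] rss=0.978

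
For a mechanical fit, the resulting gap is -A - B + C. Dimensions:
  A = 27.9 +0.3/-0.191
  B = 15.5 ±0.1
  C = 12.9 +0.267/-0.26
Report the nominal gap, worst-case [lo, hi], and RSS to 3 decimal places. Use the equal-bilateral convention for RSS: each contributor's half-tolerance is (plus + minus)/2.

Stack each dimension's contribution:
  -A: nom -27.900 → Σnom=-27.900; wc +0.191/-0.300 → slack +0.191/-0.300; half-tol=0.245, Σhalf²=0.060270
  -B: nom -15.500 → Σnom=-43.400; wc +0.100/-0.100 → slack +0.291/-0.400; half-tol=0.100, Σhalf²=0.070270
  +C: nom +12.900 → Σnom=-30.500; wc +0.267/-0.260 → slack +0.558/-0.660; half-tol=0.264, Σhalf²=0.139703
Nominal = -30.500. Worst-case = [-30.500 - 0.660, -30.500 + 0.558] = [-31.160, -29.942]. RSS = √0.139703 = 0.374.

nominal=-30.500 wc=[-31.160,-29.942] rss=0.374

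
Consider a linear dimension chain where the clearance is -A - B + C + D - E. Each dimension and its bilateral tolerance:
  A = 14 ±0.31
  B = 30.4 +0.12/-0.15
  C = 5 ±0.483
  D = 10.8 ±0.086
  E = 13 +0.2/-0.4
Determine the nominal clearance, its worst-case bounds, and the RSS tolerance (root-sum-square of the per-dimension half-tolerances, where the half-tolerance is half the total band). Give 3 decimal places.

nominal=-41.600 wc=[-42.799,-40.171] rss=0.667

Stack each dimension's contribution:
  -A: nom -14.000 → Σnom=-14.000; wc +0.310/-0.310 → slack +0.310/-0.310; half-tol=0.310, Σhalf²=0.096100
  -B: nom -30.400 → Σnom=-44.400; wc +0.150/-0.120 → slack +0.460/-0.430; half-tol=0.135, Σhalf²=0.114325
  +C: nom +5.000 → Σnom=-39.400; wc +0.483/-0.483 → slack +0.943/-0.913; half-tol=0.483, Σhalf²=0.347614
  +D: nom +10.800 → Σnom=-28.600; wc +0.086/-0.086 → slack +1.029/-0.999; half-tol=0.086, Σhalf²=0.355010
  -E: nom -13.000 → Σnom=-41.600; wc +0.400/-0.200 → slack +1.429/-1.199; half-tol=0.300, Σhalf²=0.445010
Nominal = -41.600. Worst-case = [-41.600 - 1.199, -41.600 + 1.429] = [-42.799, -40.171]. RSS = √0.445010 = 0.667.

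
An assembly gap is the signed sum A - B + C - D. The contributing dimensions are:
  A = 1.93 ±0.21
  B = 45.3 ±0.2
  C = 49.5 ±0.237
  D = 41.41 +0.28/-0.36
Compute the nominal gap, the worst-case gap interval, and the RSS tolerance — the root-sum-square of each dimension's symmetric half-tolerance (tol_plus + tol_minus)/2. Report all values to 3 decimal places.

Stack each dimension's contribution:
  +A: nom +1.930 → Σnom=1.930; wc +0.210/-0.210 → slack +0.210/-0.210; half-tol=0.210, Σhalf²=0.044100
  -B: nom -45.300 → Σnom=-43.370; wc +0.200/-0.200 → slack +0.410/-0.410; half-tol=0.200, Σhalf²=0.084100
  +C: nom +49.500 → Σnom=6.130; wc +0.237/-0.237 → slack +0.647/-0.647; half-tol=0.237, Σhalf²=0.140269
  -D: nom -41.410 → Σnom=-35.280; wc +0.360/-0.280 → slack +1.007/-0.927; half-tol=0.320, Σhalf²=0.242669
Nominal = -35.280. Worst-case = [-35.280 - 0.927, -35.280 + 1.007] = [-36.207, -34.273]. RSS = √0.242669 = 0.493.

nominal=-35.280 wc=[-36.207,-34.273] rss=0.493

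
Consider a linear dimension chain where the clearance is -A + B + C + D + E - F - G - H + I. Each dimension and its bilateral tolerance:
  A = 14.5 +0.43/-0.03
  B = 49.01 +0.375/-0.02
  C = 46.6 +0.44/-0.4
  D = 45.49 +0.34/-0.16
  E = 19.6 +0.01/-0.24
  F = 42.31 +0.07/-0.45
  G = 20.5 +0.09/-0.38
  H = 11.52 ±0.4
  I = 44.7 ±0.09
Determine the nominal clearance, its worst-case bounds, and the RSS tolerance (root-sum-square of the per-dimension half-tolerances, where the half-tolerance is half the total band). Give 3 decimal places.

Stack each dimension's contribution:
  -A: nom -14.500 → Σnom=-14.500; wc +0.030/-0.430 → slack +0.030/-0.430; half-tol=0.230, Σhalf²=0.052900
  +B: nom +49.010 → Σnom=34.510; wc +0.375/-0.020 → slack +0.405/-0.450; half-tol=0.198, Σhalf²=0.091906
  +C: nom +46.600 → Σnom=81.110; wc +0.440/-0.400 → slack +0.845/-0.850; half-tol=0.420, Σhalf²=0.268306
  +D: nom +45.490 → Σnom=126.600; wc +0.340/-0.160 → slack +1.185/-1.010; half-tol=0.250, Σhalf²=0.330806
  +E: nom +19.600 → Σnom=146.200; wc +0.010/-0.240 → slack +1.195/-1.250; half-tol=0.125, Σhalf²=0.346431
  -F: nom -42.310 → Σnom=103.890; wc +0.450/-0.070 → slack +1.645/-1.320; half-tol=0.260, Σhalf²=0.414031
  -G: nom -20.500 → Σnom=83.390; wc +0.380/-0.090 → slack +2.025/-1.410; half-tol=0.235, Σhalf²=0.469256
  -H: nom -11.520 → Σnom=71.870; wc +0.400/-0.400 → slack +2.425/-1.810; half-tol=0.400, Σhalf²=0.629256
  +I: nom +44.700 → Σnom=116.570; wc +0.090/-0.090 → slack +2.515/-1.900; half-tol=0.090, Σhalf²=0.637356
Nominal = 116.570. Worst-case = [116.570 - 1.900, 116.570 + 2.515] = [114.670, 119.085]. RSS = √0.637356 = 0.798.

nominal=116.570 wc=[114.670,119.085] rss=0.798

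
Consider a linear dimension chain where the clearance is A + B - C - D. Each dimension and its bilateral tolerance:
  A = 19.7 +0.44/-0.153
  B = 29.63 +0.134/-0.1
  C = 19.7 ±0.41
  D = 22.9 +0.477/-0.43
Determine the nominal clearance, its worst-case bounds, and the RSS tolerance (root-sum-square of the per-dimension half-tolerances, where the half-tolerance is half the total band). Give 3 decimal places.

nominal=6.730 wc=[5.590,8.144] rss=0.689

Stack each dimension's contribution:
  +A: nom +19.700 → Σnom=19.700; wc +0.440/-0.153 → slack +0.440/-0.153; half-tol=0.296, Σhalf²=0.087912
  +B: nom +29.630 → Σnom=49.330; wc +0.134/-0.100 → slack +0.574/-0.253; half-tol=0.117, Σhalf²=0.101601
  -C: nom -19.700 → Σnom=29.630; wc +0.410/-0.410 → slack +0.984/-0.663; half-tol=0.410, Σhalf²=0.269701
  -D: nom -22.900 → Σnom=6.730; wc +0.430/-0.477 → slack +1.414/-1.140; half-tol=0.454, Σhalf²=0.475364
Nominal = 6.730. Worst-case = [6.730 - 1.140, 6.730 + 1.414] = [5.590, 8.144]. RSS = √0.475364 = 0.689.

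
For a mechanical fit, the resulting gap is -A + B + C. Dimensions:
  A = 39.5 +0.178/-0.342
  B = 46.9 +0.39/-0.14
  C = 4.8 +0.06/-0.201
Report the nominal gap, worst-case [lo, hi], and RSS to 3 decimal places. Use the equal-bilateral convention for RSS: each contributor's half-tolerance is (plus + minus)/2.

nominal=12.200 wc=[11.681,12.992] rss=0.394

Stack each dimension's contribution:
  -A: nom -39.500 → Σnom=-39.500; wc +0.342/-0.178 → slack +0.342/-0.178; half-tol=0.260, Σhalf²=0.067600
  +B: nom +46.900 → Σnom=7.400; wc +0.390/-0.140 → slack +0.732/-0.318; half-tol=0.265, Σhalf²=0.137825
  +C: nom +4.800 → Σnom=12.200; wc +0.060/-0.201 → slack +0.792/-0.519; half-tol=0.131, Σhalf²=0.154855
Nominal = 12.200. Worst-case = [12.200 - 0.519, 12.200 + 0.792] = [11.681, 12.992]. RSS = √0.154855 = 0.394.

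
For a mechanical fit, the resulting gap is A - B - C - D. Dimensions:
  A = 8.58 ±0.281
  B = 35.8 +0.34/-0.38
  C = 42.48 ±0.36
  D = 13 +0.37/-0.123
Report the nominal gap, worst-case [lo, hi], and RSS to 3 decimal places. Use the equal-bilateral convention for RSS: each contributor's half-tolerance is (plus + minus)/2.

Stack each dimension's contribution:
  +A: nom +8.580 → Σnom=8.580; wc +0.281/-0.281 → slack +0.281/-0.281; half-tol=0.281, Σhalf²=0.078961
  -B: nom -35.800 → Σnom=-27.220; wc +0.380/-0.340 → slack +0.661/-0.621; half-tol=0.360, Σhalf²=0.208561
  -C: nom -42.480 → Σnom=-69.700; wc +0.360/-0.360 → slack +1.021/-0.981; half-tol=0.360, Σhalf²=0.338161
  -D: nom -13.000 → Σnom=-82.700; wc +0.123/-0.370 → slack +1.144/-1.351; half-tol=0.246, Σhalf²=0.398923
Nominal = -82.700. Worst-case = [-82.700 - 1.351, -82.700 + 1.144] = [-84.051, -81.556]. RSS = √0.398923 = 0.632.

nominal=-82.700 wc=[-84.051,-81.556] rss=0.632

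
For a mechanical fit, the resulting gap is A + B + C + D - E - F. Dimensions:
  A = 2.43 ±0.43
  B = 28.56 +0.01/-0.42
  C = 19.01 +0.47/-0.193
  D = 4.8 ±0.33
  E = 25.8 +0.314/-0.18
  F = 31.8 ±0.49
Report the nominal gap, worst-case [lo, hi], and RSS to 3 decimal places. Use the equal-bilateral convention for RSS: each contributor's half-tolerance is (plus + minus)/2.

Stack each dimension's contribution:
  +A: nom +2.430 → Σnom=2.430; wc +0.430/-0.430 → slack +0.430/-0.430; half-tol=0.430, Σhalf²=0.184900
  +B: nom +28.560 → Σnom=30.990; wc +0.010/-0.420 → slack +0.440/-0.850; half-tol=0.215, Σhalf²=0.231125
  +C: nom +19.010 → Σnom=50.000; wc +0.470/-0.193 → slack +0.910/-1.043; half-tol=0.332, Σhalf²=0.341017
  +D: nom +4.800 → Σnom=54.800; wc +0.330/-0.330 → slack +1.240/-1.373; half-tol=0.330, Σhalf²=0.449917
  -E: nom -25.800 → Σnom=29.000; wc +0.180/-0.314 → slack +1.420/-1.687; half-tol=0.247, Σhalf²=0.510926
  -F: nom -31.800 → Σnom=-2.800; wc +0.490/-0.490 → slack +1.910/-2.177; half-tol=0.490, Σhalf²=0.751026
Nominal = -2.800. Worst-case = [-2.800 - 2.177, -2.800 + 1.910] = [-4.977, -0.890]. RSS = √0.751026 = 0.867.

nominal=-2.800 wc=[-4.977,-0.890] rss=0.867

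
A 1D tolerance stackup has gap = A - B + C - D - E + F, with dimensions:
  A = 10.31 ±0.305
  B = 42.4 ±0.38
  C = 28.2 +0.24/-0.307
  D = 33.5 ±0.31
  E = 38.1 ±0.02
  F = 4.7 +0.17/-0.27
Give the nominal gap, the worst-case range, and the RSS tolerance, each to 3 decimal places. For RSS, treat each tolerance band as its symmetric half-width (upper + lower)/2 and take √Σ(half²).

nominal=-70.790 wc=[-72.382,-69.365] rss=0.676

Stack each dimension's contribution:
  +A: nom +10.310 → Σnom=10.310; wc +0.305/-0.305 → slack +0.305/-0.305; half-tol=0.305, Σhalf²=0.093025
  -B: nom -42.400 → Σnom=-32.090; wc +0.380/-0.380 → slack +0.685/-0.685; half-tol=0.380, Σhalf²=0.237425
  +C: nom +28.200 → Σnom=-3.890; wc +0.240/-0.307 → slack +0.925/-0.992; half-tol=0.273, Σhalf²=0.312227
  -D: nom -33.500 → Σnom=-37.390; wc +0.310/-0.310 → slack +1.235/-1.302; half-tol=0.310, Σhalf²=0.408327
  -E: nom -38.100 → Σnom=-75.490; wc +0.020/-0.020 → slack +1.255/-1.322; half-tol=0.020, Σhalf²=0.408727
  +F: nom +4.700 → Σnom=-70.790; wc +0.170/-0.270 → slack +1.425/-1.592; half-tol=0.220, Σhalf²=0.457127
Nominal = -70.790. Worst-case = [-70.790 - 1.592, -70.790 + 1.425] = [-72.382, -69.365]. RSS = √0.457127 = 0.676.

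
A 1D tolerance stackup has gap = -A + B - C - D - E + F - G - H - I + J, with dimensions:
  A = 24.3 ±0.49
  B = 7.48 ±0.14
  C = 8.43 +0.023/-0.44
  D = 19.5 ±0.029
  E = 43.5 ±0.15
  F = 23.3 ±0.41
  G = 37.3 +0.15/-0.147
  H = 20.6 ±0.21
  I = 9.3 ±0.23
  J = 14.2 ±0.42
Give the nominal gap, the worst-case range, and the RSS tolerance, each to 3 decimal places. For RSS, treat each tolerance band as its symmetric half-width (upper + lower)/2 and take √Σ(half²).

Stack each dimension's contribution:
  -A: nom -24.300 → Σnom=-24.300; wc +0.490/-0.490 → slack +0.490/-0.490; half-tol=0.490, Σhalf²=0.240100
  +B: nom +7.480 → Σnom=-16.820; wc +0.140/-0.140 → slack +0.630/-0.630; half-tol=0.140, Σhalf²=0.259700
  -C: nom -8.430 → Σnom=-25.250; wc +0.440/-0.023 → slack +1.070/-0.653; half-tol=0.232, Σhalf²=0.313292
  -D: nom -19.500 → Σnom=-44.750; wc +0.029/-0.029 → slack +1.099/-0.682; half-tol=0.029, Σhalf²=0.314133
  -E: nom -43.500 → Σnom=-88.250; wc +0.150/-0.150 → slack +1.249/-0.832; half-tol=0.150, Σhalf²=0.336633
  +F: nom +23.300 → Σnom=-64.950; wc +0.410/-0.410 → slack +1.659/-1.242; half-tol=0.410, Σhalf²=0.504733
  -G: nom -37.300 → Σnom=-102.250; wc +0.147/-0.150 → slack +1.806/-1.392; half-tol=0.148, Σhalf²=0.526785
  -H: nom -20.600 → Σnom=-122.850; wc +0.210/-0.210 → slack +2.016/-1.602; half-tol=0.210, Σhalf²=0.570885
  -I: nom -9.300 → Σnom=-132.150; wc +0.230/-0.230 → slack +2.246/-1.832; half-tol=0.230, Σhalf²=0.623785
  +J: nom +14.200 → Σnom=-117.950; wc +0.420/-0.420 → slack +2.666/-2.252; half-tol=0.420, Σhalf²=0.800185
Nominal = -117.950. Worst-case = [-117.950 - 2.252, -117.950 + 2.666] = [-120.202, -115.284]. RSS = √0.800185 = 0.895.

nominal=-117.950 wc=[-120.202,-115.284] rss=0.895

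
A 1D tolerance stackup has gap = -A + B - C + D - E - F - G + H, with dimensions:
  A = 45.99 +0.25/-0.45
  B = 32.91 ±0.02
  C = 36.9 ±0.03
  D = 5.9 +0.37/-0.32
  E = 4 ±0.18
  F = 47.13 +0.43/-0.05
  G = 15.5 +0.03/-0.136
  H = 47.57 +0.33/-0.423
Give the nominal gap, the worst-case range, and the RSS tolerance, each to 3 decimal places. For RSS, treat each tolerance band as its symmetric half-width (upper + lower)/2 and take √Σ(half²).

nominal=-63.140 wc=[-64.823,-61.574] rss=0.694

Stack each dimension's contribution:
  -A: nom -45.990 → Σnom=-45.990; wc +0.450/-0.250 → slack +0.450/-0.250; half-tol=0.350, Σhalf²=0.122500
  +B: nom +32.910 → Σnom=-13.080; wc +0.020/-0.020 → slack +0.470/-0.270; half-tol=0.020, Σhalf²=0.122900
  -C: nom -36.900 → Σnom=-49.980; wc +0.030/-0.030 → slack +0.500/-0.300; half-tol=0.030, Σhalf²=0.123800
  +D: nom +5.900 → Σnom=-44.080; wc +0.370/-0.320 → slack +0.870/-0.620; half-tol=0.345, Σhalf²=0.242825
  -E: nom -4.000 → Σnom=-48.080; wc +0.180/-0.180 → slack +1.050/-0.800; half-tol=0.180, Σhalf²=0.275225
  -F: nom -47.130 → Σnom=-95.210; wc +0.050/-0.430 → slack +1.100/-1.230; half-tol=0.240, Σhalf²=0.332825
  -G: nom -15.500 → Σnom=-110.710; wc +0.136/-0.030 → slack +1.236/-1.260; half-tol=0.083, Σhalf²=0.339714
  +H: nom +47.570 → Σnom=-63.140; wc +0.330/-0.423 → slack +1.566/-1.683; half-tol=0.377, Σhalf²=0.481466
Nominal = -63.140. Worst-case = [-63.140 - 1.683, -63.140 + 1.566] = [-64.823, -61.574]. RSS = √0.481466 = 0.694.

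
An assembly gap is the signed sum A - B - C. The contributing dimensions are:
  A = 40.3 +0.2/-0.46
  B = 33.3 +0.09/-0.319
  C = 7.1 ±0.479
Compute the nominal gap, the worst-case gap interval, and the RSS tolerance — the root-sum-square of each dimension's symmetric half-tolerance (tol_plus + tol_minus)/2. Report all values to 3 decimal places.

Stack each dimension's contribution:
  +A: nom +40.300 → Σnom=40.300; wc +0.200/-0.460 → slack +0.200/-0.460; half-tol=0.330, Σhalf²=0.108900
  -B: nom -33.300 → Σnom=7.000; wc +0.319/-0.090 → slack +0.519/-0.550; half-tol=0.205, Σhalf²=0.150720
  -C: nom -7.100 → Σnom=-0.100; wc +0.479/-0.479 → slack +0.998/-1.029; half-tol=0.479, Σhalf²=0.380161
Nominal = -0.100. Worst-case = [-0.100 - 1.029, -0.100 + 0.998] = [-1.129, 0.898]. RSS = √0.380161 = 0.617.

nominal=-0.100 wc=[-1.129,0.898] rss=0.617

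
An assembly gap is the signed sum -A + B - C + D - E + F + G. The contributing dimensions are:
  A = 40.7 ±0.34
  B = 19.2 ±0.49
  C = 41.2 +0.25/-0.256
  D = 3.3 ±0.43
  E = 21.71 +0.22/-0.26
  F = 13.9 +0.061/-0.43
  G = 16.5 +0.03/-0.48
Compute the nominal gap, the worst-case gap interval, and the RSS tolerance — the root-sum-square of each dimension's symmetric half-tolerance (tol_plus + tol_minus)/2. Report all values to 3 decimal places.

nominal=-50.710 wc=[-53.350,-48.843] rss=0.887

Stack each dimension's contribution:
  -A: nom -40.700 → Σnom=-40.700; wc +0.340/-0.340 → slack +0.340/-0.340; half-tol=0.340, Σhalf²=0.115600
  +B: nom +19.200 → Σnom=-21.500; wc +0.490/-0.490 → slack +0.830/-0.830; half-tol=0.490, Σhalf²=0.355700
  -C: nom -41.200 → Σnom=-62.700; wc +0.256/-0.250 → slack +1.086/-1.080; half-tol=0.253, Σhalf²=0.419709
  +D: nom +3.300 → Σnom=-59.400; wc +0.430/-0.430 → slack +1.516/-1.510; half-tol=0.430, Σhalf²=0.604609
  -E: nom -21.710 → Σnom=-81.110; wc +0.260/-0.220 → slack +1.776/-1.730; half-tol=0.240, Σhalf²=0.662209
  +F: nom +13.900 → Σnom=-67.210; wc +0.061/-0.430 → slack +1.837/-2.160; half-tol=0.245, Σhalf²=0.722479
  +G: nom +16.500 → Σnom=-50.710; wc +0.030/-0.480 → slack +1.867/-2.640; half-tol=0.255, Σhalf²=0.787504
Nominal = -50.710. Worst-case = [-50.710 - 2.640, -50.710 + 1.867] = [-53.350, -48.843]. RSS = √0.787504 = 0.887.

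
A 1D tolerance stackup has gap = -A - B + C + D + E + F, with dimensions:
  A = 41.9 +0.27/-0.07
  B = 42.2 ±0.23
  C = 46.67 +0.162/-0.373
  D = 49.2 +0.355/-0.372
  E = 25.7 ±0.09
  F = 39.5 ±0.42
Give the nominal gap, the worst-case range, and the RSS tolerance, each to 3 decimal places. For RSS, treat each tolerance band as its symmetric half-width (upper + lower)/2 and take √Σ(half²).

nominal=76.970 wc=[75.215,78.297] rss=0.686

Stack each dimension's contribution:
  -A: nom -41.900 → Σnom=-41.900; wc +0.070/-0.270 → slack +0.070/-0.270; half-tol=0.170, Σhalf²=0.028900
  -B: nom -42.200 → Σnom=-84.100; wc +0.230/-0.230 → slack +0.300/-0.500; half-tol=0.230, Σhalf²=0.081800
  +C: nom +46.670 → Σnom=-37.430; wc +0.162/-0.373 → slack +0.462/-0.873; half-tol=0.268, Σhalf²=0.153356
  +D: nom +49.200 → Σnom=11.770; wc +0.355/-0.372 → slack +0.817/-1.245; half-tol=0.363, Σhalf²=0.285489
  +E: nom +25.700 → Σnom=37.470; wc +0.090/-0.090 → slack +0.907/-1.335; half-tol=0.090, Σhalf²=0.293589
  +F: nom +39.500 → Σnom=76.970; wc +0.420/-0.420 → slack +1.327/-1.755; half-tol=0.420, Σhalf²=0.469989
Nominal = 76.970. Worst-case = [76.970 - 1.755, 76.970 + 1.327] = [75.215, 78.297]. RSS = √0.469989 = 0.686.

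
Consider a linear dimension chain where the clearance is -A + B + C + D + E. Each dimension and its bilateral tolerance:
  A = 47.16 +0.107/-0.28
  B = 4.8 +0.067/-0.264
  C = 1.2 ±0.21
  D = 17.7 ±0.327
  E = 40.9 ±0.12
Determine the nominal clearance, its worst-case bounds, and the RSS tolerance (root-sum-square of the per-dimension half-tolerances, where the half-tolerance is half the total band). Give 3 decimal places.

Stack each dimension's contribution:
  -A: nom -47.160 → Σnom=-47.160; wc +0.280/-0.107 → slack +0.280/-0.107; half-tol=0.194, Σhalf²=0.037442
  +B: nom +4.800 → Σnom=-42.360; wc +0.067/-0.264 → slack +0.347/-0.371; half-tol=0.166, Σhalf²=0.064833
  +C: nom +1.200 → Σnom=-41.160; wc +0.210/-0.210 → slack +0.557/-0.581; half-tol=0.210, Σhalf²=0.108932
  +D: nom +17.700 → Σnom=-23.460; wc +0.327/-0.327 → slack +0.884/-0.908; half-tol=0.327, Σhalf²=0.215861
  +E: nom +40.900 → Σnom=17.440; wc +0.120/-0.120 → slack +1.004/-1.028; half-tol=0.120, Σhalf²=0.230261
Nominal = 17.440. Worst-case = [17.440 - 1.028, 17.440 + 1.004] = [16.412, 18.444]. RSS = √0.230261 = 0.480.

nominal=17.440 wc=[16.412,18.444] rss=0.480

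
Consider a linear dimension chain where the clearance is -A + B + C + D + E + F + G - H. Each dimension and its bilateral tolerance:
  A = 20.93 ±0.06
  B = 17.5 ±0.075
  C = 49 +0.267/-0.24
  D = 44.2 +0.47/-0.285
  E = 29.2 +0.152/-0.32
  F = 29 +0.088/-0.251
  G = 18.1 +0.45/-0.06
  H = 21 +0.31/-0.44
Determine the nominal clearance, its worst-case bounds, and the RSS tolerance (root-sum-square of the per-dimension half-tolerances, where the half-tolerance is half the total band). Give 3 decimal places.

nominal=145.070 wc=[143.469,147.072] rss=0.711

Stack each dimension's contribution:
  -A: nom -20.930 → Σnom=-20.930; wc +0.060/-0.060 → slack +0.060/-0.060; half-tol=0.060, Σhalf²=0.003600
  +B: nom +17.500 → Σnom=-3.430; wc +0.075/-0.075 → slack +0.135/-0.135; half-tol=0.075, Σhalf²=0.009225
  +C: nom +49.000 → Σnom=45.570; wc +0.267/-0.240 → slack +0.402/-0.375; half-tol=0.254, Σhalf²=0.073487
  +D: nom +44.200 → Σnom=89.770; wc +0.470/-0.285 → slack +0.872/-0.660; half-tol=0.377, Σhalf²=0.215993
  +E: nom +29.200 → Σnom=118.970; wc +0.152/-0.320 → slack +1.024/-0.980; half-tol=0.236, Σhalf²=0.271689
  +F: nom +29.000 → Σnom=147.970; wc +0.088/-0.251 → slack +1.112/-1.231; half-tol=0.169, Σhalf²=0.300420
  +G: nom +18.100 → Σnom=166.070; wc +0.450/-0.060 → slack +1.562/-1.291; half-tol=0.255, Σhalf²=0.365445
  -H: nom -21.000 → Σnom=145.070; wc +0.440/-0.310 → slack +2.002/-1.601; half-tol=0.375, Σhalf²=0.506070
Nominal = 145.070. Worst-case = [145.070 - 1.601, 145.070 + 2.002] = [143.469, 147.072]. RSS = √0.506070 = 0.711.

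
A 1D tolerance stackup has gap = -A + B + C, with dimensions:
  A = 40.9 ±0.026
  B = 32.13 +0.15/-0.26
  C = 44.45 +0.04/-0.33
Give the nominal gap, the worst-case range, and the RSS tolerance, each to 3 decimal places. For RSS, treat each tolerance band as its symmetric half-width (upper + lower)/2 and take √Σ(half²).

Stack each dimension's contribution:
  -A: nom -40.900 → Σnom=-40.900; wc +0.026/-0.026 → slack +0.026/-0.026; half-tol=0.026, Σhalf²=0.000676
  +B: nom +32.130 → Σnom=-8.770; wc +0.150/-0.260 → slack +0.176/-0.286; half-tol=0.205, Σhalf²=0.042701
  +C: nom +44.450 → Σnom=35.680; wc +0.040/-0.330 → slack +0.216/-0.616; half-tol=0.185, Σhalf²=0.076926
Nominal = 35.680. Worst-case = [35.680 - 0.616, 35.680 + 0.216] = [35.064, 35.896]. RSS = √0.076926 = 0.277.

nominal=35.680 wc=[35.064,35.896] rss=0.277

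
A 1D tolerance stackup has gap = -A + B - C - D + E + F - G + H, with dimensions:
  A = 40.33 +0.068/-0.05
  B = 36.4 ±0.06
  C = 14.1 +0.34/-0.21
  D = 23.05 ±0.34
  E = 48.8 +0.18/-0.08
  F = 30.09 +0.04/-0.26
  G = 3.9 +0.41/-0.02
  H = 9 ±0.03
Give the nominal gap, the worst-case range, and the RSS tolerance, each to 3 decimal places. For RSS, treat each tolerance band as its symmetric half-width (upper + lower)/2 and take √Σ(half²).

nominal=42.910 wc=[41.322,43.840] rss=0.534

Stack each dimension's contribution:
  -A: nom -40.330 → Σnom=-40.330; wc +0.050/-0.068 → slack +0.050/-0.068; half-tol=0.059, Σhalf²=0.003481
  +B: nom +36.400 → Σnom=-3.930; wc +0.060/-0.060 → slack +0.110/-0.128; half-tol=0.060, Σhalf²=0.007081
  -C: nom -14.100 → Σnom=-18.030; wc +0.210/-0.340 → slack +0.320/-0.468; half-tol=0.275, Σhalf²=0.082706
  -D: nom -23.050 → Σnom=-41.080; wc +0.340/-0.340 → slack +0.660/-0.808; half-tol=0.340, Σhalf²=0.198306
  +E: nom +48.800 → Σnom=7.720; wc +0.180/-0.080 → slack +0.840/-0.888; half-tol=0.130, Σhalf²=0.215206
  +F: nom +30.090 → Σnom=37.810; wc +0.040/-0.260 → slack +0.880/-1.148; half-tol=0.150, Σhalf²=0.237706
  -G: nom -3.900 → Σnom=33.910; wc +0.020/-0.410 → slack +0.900/-1.558; half-tol=0.215, Σhalf²=0.283931
  +H: nom +9.000 → Σnom=42.910; wc +0.030/-0.030 → slack +0.930/-1.588; half-tol=0.030, Σhalf²=0.284831
Nominal = 42.910. Worst-case = [42.910 - 1.588, 42.910 + 0.930] = [41.322, 43.840]. RSS = √0.284831 = 0.534.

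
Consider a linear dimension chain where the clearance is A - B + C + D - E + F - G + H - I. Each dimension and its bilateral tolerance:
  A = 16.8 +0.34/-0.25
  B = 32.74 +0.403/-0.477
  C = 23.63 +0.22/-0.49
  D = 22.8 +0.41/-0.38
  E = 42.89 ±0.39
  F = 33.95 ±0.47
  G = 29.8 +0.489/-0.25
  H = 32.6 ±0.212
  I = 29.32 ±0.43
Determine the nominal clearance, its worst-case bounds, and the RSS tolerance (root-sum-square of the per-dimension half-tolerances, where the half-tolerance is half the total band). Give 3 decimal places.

nominal=-4.970 wc=[-8.484,-1.771] rss=1.141

Stack each dimension's contribution:
  +A: nom +16.800 → Σnom=16.800; wc +0.340/-0.250 → slack +0.340/-0.250; half-tol=0.295, Σhalf²=0.087025
  -B: nom -32.740 → Σnom=-15.940; wc +0.477/-0.403 → slack +0.817/-0.653; half-tol=0.440, Σhalf²=0.280625
  +C: nom +23.630 → Σnom=7.690; wc +0.220/-0.490 → slack +1.037/-1.143; half-tol=0.355, Σhalf²=0.406650
  +D: nom +22.800 → Σnom=30.490; wc +0.410/-0.380 → slack +1.447/-1.523; half-tol=0.395, Σhalf²=0.562675
  -E: nom -42.890 → Σnom=-12.400; wc +0.390/-0.390 → slack +1.837/-1.913; half-tol=0.390, Σhalf²=0.714775
  +F: nom +33.950 → Σnom=21.550; wc +0.470/-0.470 → slack +2.307/-2.383; half-tol=0.470, Σhalf²=0.935675
  -G: nom -29.800 → Σnom=-8.250; wc +0.250/-0.489 → slack +2.557/-2.872; half-tol=0.369, Σhalf²=1.072205
  +H: nom +32.600 → Σnom=24.350; wc +0.212/-0.212 → slack +2.769/-3.084; half-tol=0.212, Σhalf²=1.117149
  -I: nom -29.320 → Σnom=-4.970; wc +0.430/-0.430 → slack +3.199/-3.514; half-tol=0.430, Σhalf²=1.302049
Nominal = -4.970. Worst-case = [-4.970 - 3.514, -4.970 + 3.199] = [-8.484, -1.771]. RSS = √1.302049 = 1.141.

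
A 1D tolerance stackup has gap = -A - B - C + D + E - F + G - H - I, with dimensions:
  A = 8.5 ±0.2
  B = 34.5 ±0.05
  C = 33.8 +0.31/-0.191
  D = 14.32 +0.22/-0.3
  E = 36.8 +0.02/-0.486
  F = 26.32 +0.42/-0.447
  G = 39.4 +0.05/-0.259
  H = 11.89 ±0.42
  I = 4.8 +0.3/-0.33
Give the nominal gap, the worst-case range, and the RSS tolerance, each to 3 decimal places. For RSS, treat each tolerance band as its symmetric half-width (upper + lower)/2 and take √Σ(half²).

nominal=-29.290 wc=[-32.035,-27.362] rss=0.851

Stack each dimension's contribution:
  -A: nom -8.500 → Σnom=-8.500; wc +0.200/-0.200 → slack +0.200/-0.200; half-tol=0.200, Σhalf²=0.040000
  -B: nom -34.500 → Σnom=-43.000; wc +0.050/-0.050 → slack +0.250/-0.250; half-tol=0.050, Σhalf²=0.042500
  -C: nom -33.800 → Σnom=-76.800; wc +0.191/-0.310 → slack +0.441/-0.560; half-tol=0.251, Σhalf²=0.105250
  +D: nom +14.320 → Σnom=-62.480; wc +0.220/-0.300 → slack +0.661/-0.860; half-tol=0.260, Σhalf²=0.172850
  +E: nom +36.800 → Σnom=-25.680; wc +0.020/-0.486 → slack +0.681/-1.346; half-tol=0.253, Σhalf²=0.236859
  -F: nom -26.320 → Σnom=-52.000; wc +0.447/-0.420 → slack +1.128/-1.766; half-tol=0.433, Σhalf²=0.424782
  +G: nom +39.400 → Σnom=-12.600; wc +0.050/-0.259 → slack +1.178/-2.025; half-tol=0.154, Σhalf²=0.448652
  -H: nom -11.890 → Σnom=-24.490; wc +0.420/-0.420 → slack +1.598/-2.445; half-tol=0.420, Σhalf²=0.625052
  -I: nom -4.800 → Σnom=-29.290; wc +0.330/-0.300 → slack +1.928/-2.745; half-tol=0.315, Σhalf²=0.724277
Nominal = -29.290. Worst-case = [-29.290 - 2.745, -29.290 + 1.928] = [-32.035, -27.362]. RSS = √0.724277 = 0.851.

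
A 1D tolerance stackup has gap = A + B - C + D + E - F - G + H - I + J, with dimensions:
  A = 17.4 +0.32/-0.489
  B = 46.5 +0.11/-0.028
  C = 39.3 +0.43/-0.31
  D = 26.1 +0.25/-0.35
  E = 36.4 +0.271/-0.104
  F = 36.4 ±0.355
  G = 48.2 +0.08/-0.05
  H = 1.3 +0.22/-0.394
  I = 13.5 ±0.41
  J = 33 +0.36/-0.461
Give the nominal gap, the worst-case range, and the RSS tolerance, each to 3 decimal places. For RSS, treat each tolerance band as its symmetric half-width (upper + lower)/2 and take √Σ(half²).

nominal=23.300 wc=[20.199,25.956] rss=0.996

Stack each dimension's contribution:
  +A: nom +17.400 → Σnom=17.400; wc +0.320/-0.489 → slack +0.320/-0.489; half-tol=0.404, Σhalf²=0.163620
  +B: nom +46.500 → Σnom=63.900; wc +0.110/-0.028 → slack +0.430/-0.517; half-tol=0.069, Σhalf²=0.168381
  -C: nom -39.300 → Σnom=24.600; wc +0.310/-0.430 → slack +0.740/-0.947; half-tol=0.370, Σhalf²=0.305281
  +D: nom +26.100 → Σnom=50.700; wc +0.250/-0.350 → slack +0.990/-1.297; half-tol=0.300, Σhalf²=0.395281
  +E: nom +36.400 → Σnom=87.100; wc +0.271/-0.104 → slack +1.261/-1.401; half-tol=0.188, Σhalf²=0.430437
  -F: nom -36.400 → Σnom=50.700; wc +0.355/-0.355 → slack +1.616/-1.756; half-tol=0.355, Σhalf²=0.556462
  -G: nom -48.200 → Σnom=2.500; wc +0.050/-0.080 → slack +1.666/-1.836; half-tol=0.065, Σhalf²=0.560687
  +H: nom +1.300 → Σnom=3.800; wc +0.220/-0.394 → slack +1.886/-2.230; half-tol=0.307, Σhalf²=0.654936
  -I: nom -13.500 → Σnom=-9.700; wc +0.410/-0.410 → slack +2.296/-2.640; half-tol=0.410, Σhalf²=0.823036
  +J: nom +33.000 → Σnom=23.300; wc +0.360/-0.461 → slack +2.656/-3.101; half-tol=0.410, Σhalf²=0.991547
Nominal = 23.300. Worst-case = [23.300 - 3.101, 23.300 + 2.656] = [20.199, 25.956]. RSS = √0.991547 = 0.996.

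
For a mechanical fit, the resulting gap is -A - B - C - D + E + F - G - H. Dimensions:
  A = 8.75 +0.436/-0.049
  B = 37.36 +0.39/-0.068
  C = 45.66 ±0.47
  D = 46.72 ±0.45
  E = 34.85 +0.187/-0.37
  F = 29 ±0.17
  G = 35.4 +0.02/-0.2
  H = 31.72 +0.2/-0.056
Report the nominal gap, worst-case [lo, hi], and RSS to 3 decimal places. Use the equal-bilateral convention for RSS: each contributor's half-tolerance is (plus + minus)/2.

Stack each dimension's contribution:
  -A: nom -8.750 → Σnom=-8.750; wc +0.049/-0.436 → slack +0.049/-0.436; half-tol=0.242, Σhalf²=0.058806
  -B: nom -37.360 → Σnom=-46.110; wc +0.068/-0.390 → slack +0.117/-0.826; half-tol=0.229, Σhalf²=0.111247
  -C: nom -45.660 → Σnom=-91.770; wc +0.470/-0.470 → slack +0.587/-1.296; half-tol=0.470, Σhalf²=0.332147
  -D: nom -46.720 → Σnom=-138.490; wc +0.450/-0.450 → slack +1.037/-1.746; half-tol=0.450, Σhalf²=0.534647
  +E: nom +34.850 → Σnom=-103.640; wc +0.187/-0.370 → slack +1.224/-2.116; half-tol=0.278, Σhalf²=0.612209
  +F: nom +29.000 → Σnom=-74.640; wc +0.170/-0.170 → slack +1.394/-2.286; half-tol=0.170, Σhalf²=0.641109
  -G: nom -35.400 → Σnom=-110.040; wc +0.200/-0.020 → slack +1.594/-2.306; half-tol=0.110, Σhalf²=0.653209
  -H: nom -31.720 → Σnom=-141.760; wc +0.056/-0.200 → slack +1.650/-2.506; half-tol=0.128, Σhalf²=0.669593
Nominal = -141.760. Worst-case = [-141.760 - 2.506, -141.760 + 1.650] = [-144.266, -140.110]. RSS = √0.669593 = 0.818.

nominal=-141.760 wc=[-144.266,-140.110] rss=0.818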